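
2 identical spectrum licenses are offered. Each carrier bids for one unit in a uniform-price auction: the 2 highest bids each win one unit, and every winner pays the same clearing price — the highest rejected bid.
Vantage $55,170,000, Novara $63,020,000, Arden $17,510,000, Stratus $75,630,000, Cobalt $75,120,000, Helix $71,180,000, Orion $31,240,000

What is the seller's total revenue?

Total revenue: $142,360,000

Ordering the bids: 75,630,000 (Stratus), 75,120,000 (Cobalt), 71,180,000 (Helix), 63,020,000 (Novara), …
Winners (2 units): Stratus, Cobalt.
Highest unsuccessful bid: $71,180,000 → clearing price.
Total revenue = 2 × $71,180,000 = $142,360,000.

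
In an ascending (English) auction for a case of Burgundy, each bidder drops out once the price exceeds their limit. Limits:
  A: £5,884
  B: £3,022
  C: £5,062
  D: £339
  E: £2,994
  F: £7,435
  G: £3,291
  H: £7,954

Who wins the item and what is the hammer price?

Limits ranked: 7,954 (H) > 7,435 (F) > 5,884 (A) > 5,062 (C) > 3,291 (G) > 3,022 (B) > …
F is the last rival to drop out, at £7,435; H remains and wins at that price.

H wins at £7,435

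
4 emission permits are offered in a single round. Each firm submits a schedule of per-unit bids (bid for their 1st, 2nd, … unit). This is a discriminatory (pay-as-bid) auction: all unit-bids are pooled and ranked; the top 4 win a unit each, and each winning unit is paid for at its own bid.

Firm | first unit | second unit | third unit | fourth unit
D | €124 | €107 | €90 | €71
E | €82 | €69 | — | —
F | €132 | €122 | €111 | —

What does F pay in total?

All unit-bids, highest first — top 4: 132 (F-1), 124 (D-1), 122 (F-2), 111 (F-3)
Next rejected bid: €107 (not a price — pay-as-bid).
F's winning unit-bids: 132 + 122 + 111 = €365.

F pays €365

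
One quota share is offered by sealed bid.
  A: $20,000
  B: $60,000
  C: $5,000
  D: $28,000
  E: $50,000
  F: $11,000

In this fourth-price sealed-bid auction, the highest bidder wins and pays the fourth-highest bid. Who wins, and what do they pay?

B pays $20,000

Fourth-price sealed-bid auction: the highest bidder wins and pays the fourth-highest bid.
Bids ranked: 60,000 (B) > 50,000 (E) > 28,000 (D) > 20,000 (A) > 11,000 (F) > 5,000 (C)
B wins; payment is bid #4 in the ranking = $20,000.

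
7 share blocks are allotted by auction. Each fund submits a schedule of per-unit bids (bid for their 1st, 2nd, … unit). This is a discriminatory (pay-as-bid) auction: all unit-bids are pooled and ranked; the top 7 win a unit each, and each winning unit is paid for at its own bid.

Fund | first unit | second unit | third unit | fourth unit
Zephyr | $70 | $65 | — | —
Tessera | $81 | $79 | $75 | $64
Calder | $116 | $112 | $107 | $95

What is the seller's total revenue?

Total revenue: $665

All unit-bids, highest first — top 7: 116 (Calder-1), 112 (Calder-2), 107 (Calder-3), 95 (Calder-4), 81 (Tessera-1), 79 (Tessera-2), 75 (Tessera-3)
Next rejected bid: $70 (not a price — pay-as-bid).
Each winning unit pays its own bid.
Revenue = 116 + 112 + 107 + 95 + 81 + 79 + 75 = $665.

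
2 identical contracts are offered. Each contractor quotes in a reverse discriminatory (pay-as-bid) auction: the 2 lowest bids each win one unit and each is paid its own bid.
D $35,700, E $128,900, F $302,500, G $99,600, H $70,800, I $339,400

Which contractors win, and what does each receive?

Bids ranked low→high: 35,700 (D), 70,800 (H), 99,600 (G), 128,900 (E), …
Lowest 2: D, H.
Each winner is paid its own bid: D $35,700, H $70,800.

D $35,700, H $70,800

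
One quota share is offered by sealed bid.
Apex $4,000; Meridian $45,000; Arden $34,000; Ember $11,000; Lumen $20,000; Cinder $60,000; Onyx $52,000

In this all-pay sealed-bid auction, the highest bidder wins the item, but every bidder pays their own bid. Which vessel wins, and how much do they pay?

Cinder pays $60,000

All-pay sealed-bid auction: the highest bidder wins the item, but every bidder pays their own bid.
Bids ranked: 60,000 (Cinder) > 52,000 (Onyx) > 45,000 (Meridian) > 34,000 (Arden) > 20,000 (Lumen) > 11,000 (Ember) > …
Cinder is highest and takes the item; every bidder forfeits their bid.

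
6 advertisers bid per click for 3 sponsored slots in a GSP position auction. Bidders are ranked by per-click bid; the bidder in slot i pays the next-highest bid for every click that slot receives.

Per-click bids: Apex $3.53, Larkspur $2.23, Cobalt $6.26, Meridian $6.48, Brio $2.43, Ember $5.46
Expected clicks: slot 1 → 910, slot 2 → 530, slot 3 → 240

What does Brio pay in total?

Per-click bids in order: $6.48 (Meridian) > $6.26 (Cobalt) > $5.46 (Ember) > $3.53 (Apex) > …
Brio ranks below slot 3 → no slot, pays nothing.

Brio pays $0.00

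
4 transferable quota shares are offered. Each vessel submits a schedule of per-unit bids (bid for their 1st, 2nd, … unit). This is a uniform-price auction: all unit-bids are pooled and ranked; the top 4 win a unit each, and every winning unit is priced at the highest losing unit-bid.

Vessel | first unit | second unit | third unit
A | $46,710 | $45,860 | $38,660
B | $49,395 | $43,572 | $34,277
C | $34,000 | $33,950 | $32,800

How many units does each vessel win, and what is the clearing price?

Merging the schedules and taking the best 4: 49,395 (B-1), 46,710 (A-1), 45,860 (A-2), 43,572 (B-2)
Highest rejected unit-bid = $38,660.
Allocation: A 2, B 2.

A 2, B 2; clearing price $38,660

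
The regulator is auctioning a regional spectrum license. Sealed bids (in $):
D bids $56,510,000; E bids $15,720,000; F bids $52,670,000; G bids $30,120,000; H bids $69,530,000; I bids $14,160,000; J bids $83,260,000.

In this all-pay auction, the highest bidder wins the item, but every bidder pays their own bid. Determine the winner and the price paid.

J pays $83,260,000

Rule: the highest bidder wins the item, but every bidder pays their own bid.
Bids ranked: 83,260,000 (J) > 69,530,000 (H) > 56,510,000 (D) > 52,670,000 (F) > 30,120,000 (G) > 15,720,000 (E) > …
J is highest and takes the item; every bidder forfeits their bid.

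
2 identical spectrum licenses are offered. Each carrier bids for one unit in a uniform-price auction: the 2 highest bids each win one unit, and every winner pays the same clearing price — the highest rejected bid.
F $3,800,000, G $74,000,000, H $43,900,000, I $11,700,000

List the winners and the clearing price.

G, H; each pays $11,700,000

Bids ranked high→low: 74,000,000 (G), 43,900,000 (H), 11,700,000 (I), 3,800,000 (F)
Winners (2 units): G, H.
Clearing price = highest rejected bid = $11,700,000.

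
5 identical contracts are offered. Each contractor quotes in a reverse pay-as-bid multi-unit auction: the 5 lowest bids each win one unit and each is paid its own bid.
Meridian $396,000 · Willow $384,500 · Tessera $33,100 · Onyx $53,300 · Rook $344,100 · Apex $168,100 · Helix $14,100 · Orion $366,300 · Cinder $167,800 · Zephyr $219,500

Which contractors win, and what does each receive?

Helix $14,100, Tessera $33,100, Onyx $53,300, Cinder $167,800, Apex $168,100

Ordering the bids: 14,100 (Helix), 33,100 (Tessera), 53,300 (Onyx), 167,800 (Cinder), 168,100 (Apex), 219,500 (Zephyr), 344,100 (Rook), …
Lowest 5: Helix, Tessera, Onyx, Cinder, Apex.
Each winner is paid its own bid: Helix $14,100, Tessera $33,100, Onyx $53,300, Cinder $167,800, Apex $168,100.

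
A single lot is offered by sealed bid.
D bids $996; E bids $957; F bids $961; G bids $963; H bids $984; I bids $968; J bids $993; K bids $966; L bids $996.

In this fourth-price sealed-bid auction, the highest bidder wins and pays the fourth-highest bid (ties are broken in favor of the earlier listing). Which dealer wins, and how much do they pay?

D pays $984

Sorting bids: 996 (D) > 996 (L) > 993 (J) > 984 (H) > 968 (I) > 966 (K) > …
D and L tie at $996; tie-break gives it to D.
D wins; payment is bid #4 in the ranking = $984.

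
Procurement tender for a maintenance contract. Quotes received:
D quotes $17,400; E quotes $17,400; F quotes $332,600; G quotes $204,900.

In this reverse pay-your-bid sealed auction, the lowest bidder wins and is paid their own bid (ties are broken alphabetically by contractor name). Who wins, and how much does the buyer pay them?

D is paid $17,400

Reverse pay-your-bid sealed auction: the lowest bidder wins and is paid their own bid.
Bids ranked: 17,400 (D) < 17,400 (E) < 204,900 (G) < 332,600 (F)
D and E tie at $17,400; tie-break gives it to D.
D has the lowest bid and is paid exactly that: $17,400.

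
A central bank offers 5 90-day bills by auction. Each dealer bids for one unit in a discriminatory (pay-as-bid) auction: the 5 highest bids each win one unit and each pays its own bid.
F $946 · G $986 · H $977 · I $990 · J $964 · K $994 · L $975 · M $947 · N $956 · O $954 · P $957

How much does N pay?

Sorting: 994 (K), 990 (I), 986 (G), 977 (H), 975 (L), 964 (J), 957 (P), …
The 5 highest are K, I, G, H, L.
N does not win → $0.

N pays $0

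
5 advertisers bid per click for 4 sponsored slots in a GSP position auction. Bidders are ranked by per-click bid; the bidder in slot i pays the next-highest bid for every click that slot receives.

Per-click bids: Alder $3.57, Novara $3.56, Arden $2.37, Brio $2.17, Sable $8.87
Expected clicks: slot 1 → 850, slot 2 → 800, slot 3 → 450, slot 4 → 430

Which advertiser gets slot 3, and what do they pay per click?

Novara; $2.37 per click

Sorting advertisers: $8.87 (Sable) > $3.57 (Alder) > $3.56 (Novara) > $2.37 (Arden) > $2.17 (Brio)
Slot 3 goes to the third-ranked bidder, Novara, who pays the next bid down: $2.37/click.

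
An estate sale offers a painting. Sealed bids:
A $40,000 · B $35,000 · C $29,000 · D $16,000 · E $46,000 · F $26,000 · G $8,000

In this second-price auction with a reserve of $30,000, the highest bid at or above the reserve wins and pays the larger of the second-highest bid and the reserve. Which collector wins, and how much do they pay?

Rule: the highest bid at or above the reserve wins and pays the larger of the second-highest bid and the reserve.
Bids ranked: 46,000 (E) > 40,000 (A) > 35,000 (B) > 29,000 (C) > 26,000 (F) > 16,000 (D) > …
E has the top bid at or above the reserve ($46,000).
Second-highest bid $40,000 exceeds the reserve $30,000 → payment $40,000.

E pays $40,000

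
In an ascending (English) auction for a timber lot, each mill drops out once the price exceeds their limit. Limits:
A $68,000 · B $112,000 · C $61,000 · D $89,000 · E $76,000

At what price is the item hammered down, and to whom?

Ascending (English) auction: the price rises until one bidder remains; the winner pays the price at which the last rival dropped out.
Limits in order: 112,000 (B) > 89,000 (D) > 76,000 (E) > 68,000 (A) > 61,000 (C)
D is the last rival to drop out, at $89,000; B remains and wins at that price.

B wins at $89,000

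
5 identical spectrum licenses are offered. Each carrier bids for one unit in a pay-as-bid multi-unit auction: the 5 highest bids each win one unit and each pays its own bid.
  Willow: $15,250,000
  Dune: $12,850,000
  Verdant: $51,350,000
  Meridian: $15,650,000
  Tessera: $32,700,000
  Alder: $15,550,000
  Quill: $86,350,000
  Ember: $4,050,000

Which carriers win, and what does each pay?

Quill $86,350,000, Verdant $51,350,000, Tessera $32,700,000, Meridian $15,650,000, Alder $15,550,000

Sorting: 86,350,000 (Quill), 51,350,000 (Verdant), 32,700,000 (Tessera), 15,650,000 (Meridian), 15,550,000 (Alder), 15,250,000 (Willow), 12,850,000 (Dune), …
The 5 highest are Quill, Verdant, Tessera, Meridian, Alder.
Each winner pays its own bid: Quill $86,350,000, Verdant $51,350,000, Tessera $32,700,000, Meridian $15,650,000, Alder $15,550,000.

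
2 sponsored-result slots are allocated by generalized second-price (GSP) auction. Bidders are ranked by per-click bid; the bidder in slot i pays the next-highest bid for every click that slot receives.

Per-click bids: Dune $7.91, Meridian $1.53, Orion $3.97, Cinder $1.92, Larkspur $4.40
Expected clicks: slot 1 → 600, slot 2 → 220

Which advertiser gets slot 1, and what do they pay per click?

Per-click bids in order: $7.91 (Dune) > $4.40 (Larkspur) > $3.97 (Orion) > …
Slot 1 goes to the first-ranked bidder, Dune, who pays the next bid down: $4.40/click.

Dune; $4.40 per click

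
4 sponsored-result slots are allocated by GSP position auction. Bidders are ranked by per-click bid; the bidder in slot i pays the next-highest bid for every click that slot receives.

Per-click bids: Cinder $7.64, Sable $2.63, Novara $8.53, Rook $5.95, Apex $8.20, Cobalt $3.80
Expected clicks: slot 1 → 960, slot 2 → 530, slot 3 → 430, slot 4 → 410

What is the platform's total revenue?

Sorting advertisers: $8.53 (Novara) > $8.20 (Apex) > $7.64 (Cinder) > $5.95 (Rook) > $3.80 (Cobalt) > …
Slot 1: Novara pays $8.20 × 960 = $7872.00
Slot 2: Apex pays $7.64 × 530 = $4049.20
Slot 3: Cinder pays $5.95 × 430 = $2558.50
Slot 4: Rook pays $3.80 × 410 = $1558.00
Total = $16037.70

Total revenue: $16037.70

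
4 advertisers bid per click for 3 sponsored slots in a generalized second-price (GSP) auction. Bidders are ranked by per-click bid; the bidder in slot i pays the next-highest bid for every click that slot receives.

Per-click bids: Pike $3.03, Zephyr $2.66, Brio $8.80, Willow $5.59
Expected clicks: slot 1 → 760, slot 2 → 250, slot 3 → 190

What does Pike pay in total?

Pike pays $505.40

Per-click bids in order: $8.80 (Brio) > $5.59 (Willow) > $3.03 (Pike) > $2.66 (Zephyr)
Pike holds slot 3 → pays next bid $2.66 × 190 clicks = $505.40.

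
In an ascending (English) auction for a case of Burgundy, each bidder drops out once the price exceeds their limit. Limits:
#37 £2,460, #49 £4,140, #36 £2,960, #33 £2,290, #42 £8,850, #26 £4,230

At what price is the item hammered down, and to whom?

#42 wins at £4,230

Limits in order: 8,850 (#42) > 4,230 (#26) > 4,140 (#49) > 2,960 (#36) > 2,460 (#37) > 2,290 (#33)
Bidding ends when #26 exits at £4,230; #42 takes it.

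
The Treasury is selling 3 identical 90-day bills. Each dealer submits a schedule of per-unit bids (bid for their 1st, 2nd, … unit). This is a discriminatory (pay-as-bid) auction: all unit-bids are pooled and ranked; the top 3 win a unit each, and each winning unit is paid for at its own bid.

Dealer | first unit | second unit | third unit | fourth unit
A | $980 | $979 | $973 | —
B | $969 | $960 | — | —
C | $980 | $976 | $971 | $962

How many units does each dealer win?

Pooled unit-bids ranked (top 3): 980 (A-1), 980 (C-1), 979 (A-2)
Next rejected bid: $976 (not a price — pay-as-bid).
Allocation: A 2, C 1.

A 2, C 1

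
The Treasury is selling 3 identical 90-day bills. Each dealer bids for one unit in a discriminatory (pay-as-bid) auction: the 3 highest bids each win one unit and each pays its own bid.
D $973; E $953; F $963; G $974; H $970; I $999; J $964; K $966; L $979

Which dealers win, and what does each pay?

Ordering the bids: 999 (I), 979 (L), 974 (G), 973 (D), 970 (H), …
Winners (3 units): I, L, G.
Each winner pays its own bid: I $999, L $979, G $974.

I $999, L $979, G $974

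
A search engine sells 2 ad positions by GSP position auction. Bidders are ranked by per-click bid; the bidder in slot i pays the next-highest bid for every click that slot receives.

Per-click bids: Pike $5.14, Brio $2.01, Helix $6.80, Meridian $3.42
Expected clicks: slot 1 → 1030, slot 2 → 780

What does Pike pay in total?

Pike pays $2667.60

Per-click bids in order: $6.80 (Helix) > $5.14 (Pike) > $3.42 (Meridian) > …
Pike holds slot 2 → pays next bid $3.42 × 780 clicks = $2667.60.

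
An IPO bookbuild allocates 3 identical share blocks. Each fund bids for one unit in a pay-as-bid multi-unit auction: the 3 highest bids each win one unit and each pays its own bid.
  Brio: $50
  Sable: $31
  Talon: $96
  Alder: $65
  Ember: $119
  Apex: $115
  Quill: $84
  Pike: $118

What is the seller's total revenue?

Bids ranked high→low: 119 (Ember), 118 (Pike), 115 (Apex), 96 (Talon), 84 (Quill), …
Winners (3 units): Ember, Pike, Apex.
Total revenue = 119 + 118 + 115 = $352.

Total revenue: $352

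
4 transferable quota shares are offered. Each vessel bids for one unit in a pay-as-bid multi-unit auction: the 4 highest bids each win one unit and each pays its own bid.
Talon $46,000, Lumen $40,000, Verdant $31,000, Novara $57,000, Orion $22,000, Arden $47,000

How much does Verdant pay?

Sorting: 57,000 (Novara), 47,000 (Arden), 46,000 (Talon), 40,000 (Lumen), 31,000 (Verdant), 22,000 (Orion)
Top 4: Novara, Arden, Talon, Lumen.
Verdant does not win → $0.

Verdant pays $0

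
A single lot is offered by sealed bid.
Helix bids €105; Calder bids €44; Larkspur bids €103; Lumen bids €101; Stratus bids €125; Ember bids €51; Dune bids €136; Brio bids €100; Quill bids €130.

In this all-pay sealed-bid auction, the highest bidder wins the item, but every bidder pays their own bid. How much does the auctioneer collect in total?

Total revenue: €895

Rule: the highest bidder wins the item, but every bidder pays their own bid.
Sorting bids: 136 (Dune) > 130 (Quill) > 125 (Stratus) > 105 (Helix) > 103 (Larkspur) > 101 (Lumen) > …
Dune wins with the top bid; all bids are sunk regardless.
Every bidder forfeits their bid regardless of winning.
Revenue = 105 + 44 + 103 + 101 + 125 + 51 + 136 + 100 + 130 = €895.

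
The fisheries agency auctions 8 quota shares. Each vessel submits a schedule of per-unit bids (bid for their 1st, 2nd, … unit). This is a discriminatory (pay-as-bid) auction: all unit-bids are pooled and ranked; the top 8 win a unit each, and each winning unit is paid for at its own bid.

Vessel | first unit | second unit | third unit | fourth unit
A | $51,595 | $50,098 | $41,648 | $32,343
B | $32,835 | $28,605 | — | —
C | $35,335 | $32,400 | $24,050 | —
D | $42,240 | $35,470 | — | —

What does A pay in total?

A pays $143,341

All unit-bids, highest first — top 8: 51,595 (A-1), 50,098 (A-2), 42,240 (D-1), 41,648 (A-3), 35,470 (D-2), 35,335 (C-1), 32,835 (B-1), 32,400 (C-2)
Next rejected bid: $32,343 (not a price — pay-as-bid).
A's winning unit-bids: 51,595 + 50,098 + 41,648 = $143,341.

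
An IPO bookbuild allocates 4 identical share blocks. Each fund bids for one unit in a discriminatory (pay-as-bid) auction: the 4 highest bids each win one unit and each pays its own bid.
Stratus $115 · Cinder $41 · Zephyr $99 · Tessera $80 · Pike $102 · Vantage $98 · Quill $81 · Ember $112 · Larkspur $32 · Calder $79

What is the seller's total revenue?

Sorting: 115 (Stratus), 112 (Ember), 102 (Pike), 99 (Zephyr), 98 (Vantage), 81 (Quill), …
Top 4: Stratus, Ember, Pike, Zephyr.
Total revenue = 115 + 112 + 102 + 99 = $428.

Total revenue: $428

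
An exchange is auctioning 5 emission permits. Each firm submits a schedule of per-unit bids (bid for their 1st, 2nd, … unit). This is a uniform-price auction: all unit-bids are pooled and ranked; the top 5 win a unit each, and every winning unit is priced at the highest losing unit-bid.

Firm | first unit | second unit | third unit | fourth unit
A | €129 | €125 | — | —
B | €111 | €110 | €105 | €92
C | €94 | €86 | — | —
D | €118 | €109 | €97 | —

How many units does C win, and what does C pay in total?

Pooled unit-bids ranked (top 5): 129 (A-1), 125 (A-2), 118 (D-1), 111 (B-1), 110 (B-2)
The (k+1)-th unit-bid is €109.
C wins 0 unit(s) at €109 each.

C: 0 units, pays €0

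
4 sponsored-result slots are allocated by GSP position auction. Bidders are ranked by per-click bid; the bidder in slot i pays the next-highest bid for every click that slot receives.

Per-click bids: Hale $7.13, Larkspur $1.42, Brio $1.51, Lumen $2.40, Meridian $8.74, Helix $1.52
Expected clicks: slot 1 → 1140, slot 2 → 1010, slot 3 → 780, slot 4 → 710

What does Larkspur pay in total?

Per-click bids in order: $8.74 (Meridian) > $7.13 (Hale) > $2.40 (Lumen) > $1.52 (Helix) > $1.51 (Brio) > …
Larkspur ranks below slot 4 → no slot, pays nothing.

Larkspur pays $0.00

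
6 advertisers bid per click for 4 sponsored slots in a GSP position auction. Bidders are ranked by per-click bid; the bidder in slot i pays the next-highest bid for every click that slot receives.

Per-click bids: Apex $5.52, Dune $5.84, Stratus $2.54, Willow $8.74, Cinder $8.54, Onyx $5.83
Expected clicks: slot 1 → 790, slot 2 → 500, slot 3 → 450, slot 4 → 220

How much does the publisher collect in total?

Ranked by bid: $8.74 (Willow) > $8.54 (Cinder) > $5.84 (Dune) > $5.83 (Onyx) > $5.52 (Apex) > …
Slot 1: Willow pays $8.54 × 790 = $6746.60
Slot 2: Cinder pays $5.84 × 500 = $2920.00
Slot 3: Dune pays $5.83 × 450 = $2623.50
Slot 4: Onyx pays $5.52 × 220 = $1214.40
Total = $13504.50

Total revenue: $13504.50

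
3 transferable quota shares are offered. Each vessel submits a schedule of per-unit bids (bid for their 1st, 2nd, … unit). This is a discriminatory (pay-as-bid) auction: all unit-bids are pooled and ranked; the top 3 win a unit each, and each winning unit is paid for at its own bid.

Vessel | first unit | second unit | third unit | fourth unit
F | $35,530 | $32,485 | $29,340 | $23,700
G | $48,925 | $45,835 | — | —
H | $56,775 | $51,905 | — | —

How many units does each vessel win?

All unit-bids, highest first — top 3: 56,775 (H-1), 51,905 (H-2), 48,925 (G-1)
Next rejected bid: $45,835 (not a price — pay-as-bid).
Allocation: G 1, H 2.

G 1, H 2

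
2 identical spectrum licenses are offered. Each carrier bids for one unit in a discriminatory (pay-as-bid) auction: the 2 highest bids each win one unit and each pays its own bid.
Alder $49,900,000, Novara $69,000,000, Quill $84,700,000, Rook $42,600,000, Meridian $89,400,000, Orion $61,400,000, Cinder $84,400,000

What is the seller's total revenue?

Total revenue: $174,100,000

Ordering the bids: 89,400,000 (Meridian), 84,700,000 (Quill), 84,400,000 (Cinder), 69,000,000 (Novara), …
The 2 highest are Meridian, Quill.
Total revenue = 89,400,000 + 84,700,000 = $174,100,000.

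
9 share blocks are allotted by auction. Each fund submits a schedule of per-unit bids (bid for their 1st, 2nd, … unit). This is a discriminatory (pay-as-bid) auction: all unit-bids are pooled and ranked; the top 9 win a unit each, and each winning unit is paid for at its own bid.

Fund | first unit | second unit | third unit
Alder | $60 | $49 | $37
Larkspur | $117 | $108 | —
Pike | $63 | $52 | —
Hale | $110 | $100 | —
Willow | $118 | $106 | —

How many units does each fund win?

Alder 1, Hale 2, Larkspur 2, Pike 2, Willow 2

Merging the schedules and taking the best 9: 118 (Willow-1), 117 (Larkspur-1), 110 (Hale-1), 108 (Larkspur-2), 106 (Willow-2), 100 (Hale-2), 63 (Pike-1), 60 (Alder-1), 52 (Pike-2)
Next rejected bid: $49 (not a price — pay-as-bid).
Allocation: Alder 1, Hale 2, Larkspur 2, Pike 2, Willow 2.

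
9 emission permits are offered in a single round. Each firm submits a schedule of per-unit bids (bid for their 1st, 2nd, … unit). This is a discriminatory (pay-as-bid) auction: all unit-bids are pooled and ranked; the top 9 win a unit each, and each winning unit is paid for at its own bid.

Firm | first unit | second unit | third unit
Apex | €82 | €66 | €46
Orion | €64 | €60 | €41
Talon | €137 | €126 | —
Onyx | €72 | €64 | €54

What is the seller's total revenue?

Merging the schedules and taking the best 9: 137 (Talon-1), 126 (Talon-2), 82 (Apex-1), 72 (Onyx-1), 66 (Apex-2), 64 (Orion-1), 64 (Onyx-2), 60 (Orion-2), 54 (Onyx-3)
Next rejected bid: €46 (not a price — pay-as-bid).
Each winning unit pays its own bid.
Revenue = 137 + 126 + 82 + 72 + 66 + 64 + 64 + 60 + 54 = €725.

Total revenue: €725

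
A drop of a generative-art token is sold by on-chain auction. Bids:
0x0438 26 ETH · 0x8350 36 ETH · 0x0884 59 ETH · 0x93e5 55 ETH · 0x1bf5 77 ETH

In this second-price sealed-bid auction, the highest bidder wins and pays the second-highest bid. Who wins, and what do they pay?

Bids ranked: 77 (0x1bf5) > 59 (0x0884) > 55 (0x93e5) > 36 (0x8350) > 26 (0x0438)
Second-price: 0x1bf5 pays 0x0884's bid of 59 ETH.

0x1bf5 pays 59 ETH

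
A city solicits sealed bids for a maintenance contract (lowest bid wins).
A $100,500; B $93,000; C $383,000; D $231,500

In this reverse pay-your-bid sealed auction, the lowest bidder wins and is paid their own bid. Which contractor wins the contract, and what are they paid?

Rule: the lowest bidder wins and is paid their own bid.
Bids in order: 93,000 (B) < 100,500 (A) < 231,500 (D) < 383,000 (C)
B has the lowest bid and is paid exactly that: $93,000.

B is paid $93,000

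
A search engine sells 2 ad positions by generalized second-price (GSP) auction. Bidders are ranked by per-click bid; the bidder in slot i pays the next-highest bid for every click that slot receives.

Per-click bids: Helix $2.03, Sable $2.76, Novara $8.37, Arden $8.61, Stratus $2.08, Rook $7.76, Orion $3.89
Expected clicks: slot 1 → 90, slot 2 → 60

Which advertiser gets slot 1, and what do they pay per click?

Per-click bids in order: $8.61 (Arden) > $8.37 (Novara) > $7.76 (Rook) > …
Slot 1 goes to the first-ranked bidder, Arden, who pays the next bid down: $8.37/click.

Arden; $8.37 per click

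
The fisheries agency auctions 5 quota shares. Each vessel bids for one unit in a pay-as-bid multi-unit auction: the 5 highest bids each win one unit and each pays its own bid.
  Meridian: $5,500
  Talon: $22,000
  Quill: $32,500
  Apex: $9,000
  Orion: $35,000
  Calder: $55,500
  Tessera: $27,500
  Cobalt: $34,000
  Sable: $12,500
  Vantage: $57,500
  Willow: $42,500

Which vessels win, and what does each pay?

Ordering the bids: 57,500 (Vantage), 55,500 (Calder), 42,500 (Willow), 35,000 (Orion), 34,000 (Cobalt), 32,500 (Quill), 27,500 (Tessera), …
The 5 highest are Vantage, Calder, Willow, Orion, Cobalt.
Each winner pays its own bid: Vantage $57,500, Calder $55,500, Willow $42,500, Orion $35,000, Cobalt $34,000.

Vantage $57,500, Calder $55,500, Willow $42,500, Orion $35,000, Cobalt $34,000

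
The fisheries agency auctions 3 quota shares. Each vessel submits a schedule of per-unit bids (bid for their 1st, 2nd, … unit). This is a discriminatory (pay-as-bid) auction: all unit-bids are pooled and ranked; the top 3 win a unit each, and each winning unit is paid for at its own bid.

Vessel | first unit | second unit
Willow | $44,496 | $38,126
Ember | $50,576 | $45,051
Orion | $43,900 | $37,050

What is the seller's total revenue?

Pooled unit-bids ranked (top 3): 50,576 (Ember-1), 45,051 (Ember-2), 44,496 (Willow-1)
Next rejected bid: $43,900 (not a price — pay-as-bid).
Each winning unit pays its own bid.
Revenue = 50,576 + 45,051 + 44,496 = $140,123.

Total revenue: $140,123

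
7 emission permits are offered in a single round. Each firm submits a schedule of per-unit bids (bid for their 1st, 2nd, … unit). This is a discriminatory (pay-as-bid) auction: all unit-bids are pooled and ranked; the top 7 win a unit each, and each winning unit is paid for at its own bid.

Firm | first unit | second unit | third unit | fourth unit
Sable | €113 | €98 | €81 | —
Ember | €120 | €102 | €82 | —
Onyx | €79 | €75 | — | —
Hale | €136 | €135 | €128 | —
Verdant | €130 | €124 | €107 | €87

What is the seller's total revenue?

Total revenue: €886

Merging the schedules and taking the best 7: 136 (Hale-1), 135 (Hale-2), 130 (Verdant-1), 128 (Hale-3), 124 (Verdant-2), 120 (Ember-1), 113 (Sable-1)
Next rejected bid: €107 (not a price — pay-as-bid).
Each winning unit pays its own bid.
Revenue = 136 + 135 + 130 + 128 + 124 + 120 + 113 = €886.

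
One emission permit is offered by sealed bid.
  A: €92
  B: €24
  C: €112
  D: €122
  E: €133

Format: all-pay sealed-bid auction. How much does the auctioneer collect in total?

Total revenue: €483

Bids ranked: 133 (E) > 122 (D) > 112 (C) > 92 (A) > 24 (B)
E wins with the top bid; all bids are sunk regardless.
Every bidder forfeits their bid regardless of winning.
Revenue = 92 + 24 + 112 + 122 + 133 = €483.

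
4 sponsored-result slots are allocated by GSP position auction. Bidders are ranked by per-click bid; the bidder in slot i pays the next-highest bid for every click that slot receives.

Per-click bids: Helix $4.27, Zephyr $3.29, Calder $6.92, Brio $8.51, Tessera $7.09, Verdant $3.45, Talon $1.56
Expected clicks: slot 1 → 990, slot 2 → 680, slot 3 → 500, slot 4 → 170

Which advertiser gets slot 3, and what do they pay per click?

Per-click bids in order: $8.51 (Brio) > $7.09 (Tessera) > $6.92 (Calder) > $4.27 (Helix) > $3.45 (Verdant) > …
Slot 3 goes to the third-ranked bidder, Calder, who pays the next bid down: $4.27/click.

Calder; $4.27 per click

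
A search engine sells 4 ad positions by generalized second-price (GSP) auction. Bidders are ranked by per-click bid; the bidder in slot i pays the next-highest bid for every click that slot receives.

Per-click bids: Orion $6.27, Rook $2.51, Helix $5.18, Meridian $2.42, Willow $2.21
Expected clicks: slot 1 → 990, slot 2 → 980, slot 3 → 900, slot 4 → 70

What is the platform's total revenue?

Total revenue: $9920.70

Ranked by bid: $6.27 (Orion) > $5.18 (Helix) > $2.51 (Rook) > $2.42 (Meridian) > $2.21 (Willow)
Slot 1: Orion pays $5.18 × 990 = $5128.20
Slot 2: Helix pays $2.51 × 980 = $2459.80
Slot 3: Rook pays $2.42 × 900 = $2178.00
Slot 4: Meridian pays $2.21 × 70 = $154.70
Total = $9920.70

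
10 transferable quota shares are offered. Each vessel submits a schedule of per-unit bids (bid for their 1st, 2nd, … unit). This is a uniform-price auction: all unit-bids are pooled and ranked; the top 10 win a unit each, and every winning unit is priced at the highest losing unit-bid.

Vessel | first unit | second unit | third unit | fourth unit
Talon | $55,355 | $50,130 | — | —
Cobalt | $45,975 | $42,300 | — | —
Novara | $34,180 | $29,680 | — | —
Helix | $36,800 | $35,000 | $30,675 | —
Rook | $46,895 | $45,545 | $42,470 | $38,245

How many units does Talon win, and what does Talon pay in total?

All unit-bids, highest first — top 10: 55,355 (Talon-1), 50,130 (Talon-2), 46,895 (Rook-1), 45,975 (Cobalt-1), 45,545 (Rook-2), 42,470 (Rook-3), 42,300 (Cobalt-2), 38,245 (Rook-4), 36,800 (Helix-1), 35,000 (Helix-2)
First bid not allocated: $34,180.
Talon wins 2 unit(s) at $34,180 each.

Talon: 2 units, pays $68,360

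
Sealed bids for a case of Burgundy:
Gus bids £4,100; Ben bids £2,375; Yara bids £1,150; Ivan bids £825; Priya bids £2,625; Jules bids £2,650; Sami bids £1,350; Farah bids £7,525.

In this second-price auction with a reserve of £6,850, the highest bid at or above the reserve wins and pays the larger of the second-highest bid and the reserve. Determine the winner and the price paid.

Farah pays £6,850

Second-price auction with a reserve of £6,850: the highest bid at or above the reserve wins and pays the larger of the second-highest bid and the reserve.
Sorting bids: 7,525 (Farah) > 4,100 (Gus) > 2,650 (Jules) > 2,625 (Priya) > 2,375 (Ben) > 1,350 (Sami) > …
Farah has the top bid at or above the reserve (£7,525).
max(second-highest £4,100, reserve £6,850) = £6,850.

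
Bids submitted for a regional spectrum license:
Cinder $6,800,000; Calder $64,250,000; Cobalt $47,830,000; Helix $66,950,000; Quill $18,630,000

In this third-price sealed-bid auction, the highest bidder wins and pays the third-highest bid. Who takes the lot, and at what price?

Bids ranked: 66,950,000 (Helix) > 64,250,000 (Calder) > 47,830,000 (Cobalt) > 18,630,000 (Quill) > 6,800,000 (Cinder)
Helix wins; payment is bid #3 in the ranking = $47,830,000.

Helix pays $47,830,000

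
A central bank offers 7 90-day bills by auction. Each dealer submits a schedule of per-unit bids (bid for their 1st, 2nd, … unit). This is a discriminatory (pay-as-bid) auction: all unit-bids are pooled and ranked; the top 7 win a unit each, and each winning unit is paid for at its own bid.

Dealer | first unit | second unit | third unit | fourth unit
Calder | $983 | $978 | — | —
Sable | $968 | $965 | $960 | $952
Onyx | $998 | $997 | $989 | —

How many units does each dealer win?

Calder 2, Onyx 3, Sable 2

Merging the schedules and taking the best 7: 998 (Onyx-1), 997 (Onyx-2), 989 (Onyx-3), 983 (Calder-1), 978 (Calder-2), 968 (Sable-1), 965 (Sable-2)
Next rejected bid: $960 (not a price — pay-as-bid).
Allocation: Calder 2, Onyx 3, Sable 2.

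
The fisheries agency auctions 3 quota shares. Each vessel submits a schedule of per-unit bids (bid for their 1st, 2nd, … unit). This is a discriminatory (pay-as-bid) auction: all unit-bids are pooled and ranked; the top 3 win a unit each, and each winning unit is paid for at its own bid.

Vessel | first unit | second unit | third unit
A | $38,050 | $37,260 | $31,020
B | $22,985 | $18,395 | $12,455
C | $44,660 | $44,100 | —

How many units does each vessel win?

A 1, C 2

Merging the schedules and taking the best 3: 44,660 (C-1), 44,100 (C-2), 38,050 (A-1)
Next rejected bid: $37,260 (not a price — pay-as-bid).
Allocation: A 1, C 2.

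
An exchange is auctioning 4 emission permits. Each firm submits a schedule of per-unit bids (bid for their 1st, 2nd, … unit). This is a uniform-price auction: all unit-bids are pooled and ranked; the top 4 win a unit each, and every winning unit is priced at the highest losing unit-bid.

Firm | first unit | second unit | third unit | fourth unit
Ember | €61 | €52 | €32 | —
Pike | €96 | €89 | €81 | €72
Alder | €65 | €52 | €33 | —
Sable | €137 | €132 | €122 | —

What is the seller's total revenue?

Total revenue: €356

Pooled unit-bids ranked (top 4): 137 (Sable-1), 132 (Sable-2), 122 (Sable-3), 96 (Pike-1)
Highest rejected unit-bid = €89.
Allocation: Pike 1, Sable 3. Every unit priced at €89.
Revenue = 4 × 89 = €356.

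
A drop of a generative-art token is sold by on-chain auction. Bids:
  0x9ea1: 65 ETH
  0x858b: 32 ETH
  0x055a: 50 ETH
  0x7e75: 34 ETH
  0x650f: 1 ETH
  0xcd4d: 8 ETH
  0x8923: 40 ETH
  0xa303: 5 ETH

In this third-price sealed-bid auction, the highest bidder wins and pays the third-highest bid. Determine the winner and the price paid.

Rule: the highest bidder wins and pays the third-highest bid.
Bids ranked: 65 (0x9ea1) > 50 (0x055a) > 40 (0x8923) > 34 (0x7e75) > 32 (0x858b) > 8 (0xcd4d) > …
0x9ea1 is highest; pays the third-highest bid, 40 ETH.

0x9ea1 pays 40 ETH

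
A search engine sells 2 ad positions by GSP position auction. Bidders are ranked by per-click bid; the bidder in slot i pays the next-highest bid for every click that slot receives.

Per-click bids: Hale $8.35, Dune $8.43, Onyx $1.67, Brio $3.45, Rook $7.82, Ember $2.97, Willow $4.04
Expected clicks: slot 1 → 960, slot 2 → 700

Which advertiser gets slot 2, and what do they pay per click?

Hale; $7.82 per click

Sorting advertisers: $8.43 (Dune) > $8.35 (Hale) > $7.82 (Rook) > …
Slot 2 goes to the second-ranked bidder, Hale, who pays the next bid down: $7.82/click.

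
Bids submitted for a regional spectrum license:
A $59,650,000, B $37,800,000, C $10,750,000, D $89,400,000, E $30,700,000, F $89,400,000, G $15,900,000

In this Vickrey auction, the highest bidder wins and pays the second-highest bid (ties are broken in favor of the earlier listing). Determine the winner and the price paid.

Bids ranked: 89,400,000 (D) > 89,400,000 (F) > 59,650,000 (A) > 37,800,000 (B) > 30,700,000 (E) > 15,900,000 (G) > …
D and F tie at $89,400,000; tie-break gives it to D.
D wins with the highest bid; price is set by the runner-up at $89,400,000.

D pays $89,400,000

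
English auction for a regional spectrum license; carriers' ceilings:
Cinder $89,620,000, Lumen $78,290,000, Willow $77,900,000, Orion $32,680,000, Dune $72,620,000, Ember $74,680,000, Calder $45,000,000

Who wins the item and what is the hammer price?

Ascending (English) auction: the price rises until one bidder remains; the winner pays the price at which the last rival dropped out.
Limits in order: 89,620,000 (Cinder) > 78,290,000 (Lumen) > 77,900,000 (Willow) > 74,680,000 (Ember) > 72,620,000 (Dune) > 45,000,000 (Calder) > …
Lumen is the last rival to drop out, at $78,290,000; Cinder remains and wins at that price.

Cinder wins at $78,290,000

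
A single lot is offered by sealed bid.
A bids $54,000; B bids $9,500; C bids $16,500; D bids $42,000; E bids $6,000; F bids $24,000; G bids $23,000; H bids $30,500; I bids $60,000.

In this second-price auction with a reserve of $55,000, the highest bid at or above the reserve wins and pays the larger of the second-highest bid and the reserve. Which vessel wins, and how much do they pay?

I pays $55,000

Second-price auction with a reserve of $55,000: the highest bid at or above the reserve wins and pays the larger of the second-highest bid and the reserve.
Sorting bids: 60,000 (I) > 54,000 (A) > 42,000 (D) > 30,500 (H) > 24,000 (F) > 23,000 (G) > …
I has the top bid at or above the reserve ($60,000).
max(second-highest $54,000, reserve $55,000) = $55,000.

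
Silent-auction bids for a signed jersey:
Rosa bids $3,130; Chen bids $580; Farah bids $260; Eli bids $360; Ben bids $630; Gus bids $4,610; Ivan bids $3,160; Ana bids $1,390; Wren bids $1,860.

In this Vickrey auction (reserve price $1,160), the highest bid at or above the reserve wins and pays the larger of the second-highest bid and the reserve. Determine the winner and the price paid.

Gus pays $3,160

Vickrey auction (reserve price $1,160): the highest bid at or above the reserve wins and pays the larger of the second-highest bid and the reserve.
Sorting bids: 4,610 (Gus) > 3,160 (Ivan) > 3,130 (Rosa) > 1,860 (Wren) > 1,390 (Ana) > 630 (Ben) > …
Highest eligible bid: Gus at $4,610.
max(second-highest $3,160, reserve $1,160) = $3,160; the reserve does not bind.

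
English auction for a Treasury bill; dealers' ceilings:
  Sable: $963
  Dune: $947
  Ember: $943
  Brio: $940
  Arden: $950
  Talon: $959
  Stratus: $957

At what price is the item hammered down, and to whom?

Sable wins at $959

Sorting limits: 963 (Sable) > 959 (Talon) > 957 (Stratus) > 950 (Arden) > 947 (Dune) > 943 (Ember) > …
Once the price passes $959, only Sable is left; the hammer falls at Talon's limit of $959.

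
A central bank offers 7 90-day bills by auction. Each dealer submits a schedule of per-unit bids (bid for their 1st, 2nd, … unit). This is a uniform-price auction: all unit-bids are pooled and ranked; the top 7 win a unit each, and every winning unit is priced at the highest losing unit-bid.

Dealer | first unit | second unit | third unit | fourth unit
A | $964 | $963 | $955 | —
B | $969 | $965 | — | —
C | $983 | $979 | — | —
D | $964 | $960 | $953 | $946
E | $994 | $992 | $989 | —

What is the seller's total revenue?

All unit-bids, highest first — top 7: 994 (E-1), 992 (E-2), 989 (E-3), 983 (C-1), 979 (C-2), 969 (B-1), 965 (B-2)
The (k+1)-th unit-bid is $964.
Allocation: B 2, C 2, E 3. Every unit priced at $964.
Revenue = 7 × 964 = $6,748.

Total revenue: $6,748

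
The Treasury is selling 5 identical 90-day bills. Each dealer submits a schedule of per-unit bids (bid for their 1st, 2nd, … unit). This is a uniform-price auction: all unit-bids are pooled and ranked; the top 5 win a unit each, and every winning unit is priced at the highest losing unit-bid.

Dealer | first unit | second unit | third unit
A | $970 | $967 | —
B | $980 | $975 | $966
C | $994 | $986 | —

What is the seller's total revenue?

Pooled unit-bids ranked (top 5): 994 (C-1), 986 (C-2), 980 (B-1), 975 (B-2), 970 (A-1)
Highest rejected unit-bid = $967.
Allocation: A 1, B 2, C 2. Every unit priced at $967.
Revenue = 5 × 967 = $4,835.

Total revenue: $4,835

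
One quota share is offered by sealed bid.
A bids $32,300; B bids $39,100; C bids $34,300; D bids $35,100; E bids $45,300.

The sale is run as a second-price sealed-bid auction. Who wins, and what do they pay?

E pays $39,100

Bids in order: 45,300 (E) > 39,100 (B) > 35,100 (D) > 34,300 (C) > 32,300 (A)
E is highest; pays the second-highest bid, $39,100.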